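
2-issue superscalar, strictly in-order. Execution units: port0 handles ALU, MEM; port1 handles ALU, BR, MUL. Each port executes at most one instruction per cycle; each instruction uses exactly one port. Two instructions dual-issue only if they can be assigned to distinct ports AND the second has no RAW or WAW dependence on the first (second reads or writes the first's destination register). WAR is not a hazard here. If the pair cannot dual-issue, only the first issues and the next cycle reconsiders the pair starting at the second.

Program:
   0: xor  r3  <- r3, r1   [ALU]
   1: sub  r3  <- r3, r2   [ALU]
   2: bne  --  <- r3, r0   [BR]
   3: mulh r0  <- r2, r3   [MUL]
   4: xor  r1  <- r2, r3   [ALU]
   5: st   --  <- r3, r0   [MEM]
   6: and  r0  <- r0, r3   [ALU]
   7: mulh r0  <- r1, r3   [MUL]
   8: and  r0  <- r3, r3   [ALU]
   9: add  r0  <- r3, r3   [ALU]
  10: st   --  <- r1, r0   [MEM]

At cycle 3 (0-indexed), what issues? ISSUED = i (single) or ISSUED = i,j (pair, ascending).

  cy0 -> i0 (xor) RAW+WAW r3
  cy1 -> i1 (sub) RAW r3
  cy2 -> i2 (bne) no-port BR/MUL
  cy3 -> i3,i4 (mulh;xor) pair
  cy4 -> i5,i6 (st;and) pair
  cy5 -> i7 (mulh) WAW r0
  cy6 -> i8 (and) WAW r0
  cy7 -> i9 (add) RAW r0
  cy8 -> i10 (st) tail

ISSUED = 3,4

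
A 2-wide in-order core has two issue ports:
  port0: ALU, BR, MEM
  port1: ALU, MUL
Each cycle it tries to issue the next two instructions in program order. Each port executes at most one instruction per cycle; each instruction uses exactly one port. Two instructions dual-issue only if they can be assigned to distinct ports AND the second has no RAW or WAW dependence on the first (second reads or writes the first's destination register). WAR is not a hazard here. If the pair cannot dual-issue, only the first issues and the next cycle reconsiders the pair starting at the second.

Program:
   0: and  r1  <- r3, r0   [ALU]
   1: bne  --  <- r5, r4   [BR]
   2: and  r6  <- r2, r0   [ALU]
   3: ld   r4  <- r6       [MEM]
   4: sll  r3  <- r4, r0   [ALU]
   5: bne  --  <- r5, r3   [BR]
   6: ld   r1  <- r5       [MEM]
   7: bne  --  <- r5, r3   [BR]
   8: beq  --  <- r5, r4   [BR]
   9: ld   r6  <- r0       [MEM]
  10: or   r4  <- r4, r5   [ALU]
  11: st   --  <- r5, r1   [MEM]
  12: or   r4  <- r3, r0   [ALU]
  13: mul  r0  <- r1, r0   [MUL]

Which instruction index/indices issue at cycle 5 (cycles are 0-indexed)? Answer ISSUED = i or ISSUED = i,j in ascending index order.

0. and bne @i0&i1  | pair
1. and @i2  | RAW r6
2. ld @i3  | RAW r4
3. sll @i4  | RAW r3
4. bne @i5  | no-port BR/MEM
5. ld @i6  | no-port MEM/BR
6. bne @i7  | no-port BR/BR
7. beq @i8  | no-port BR/MEM
8. ld or @i9&i10  | pair
9. st or @i11&i12  | pair
10. mul @i13  | tail

ISSUED = 6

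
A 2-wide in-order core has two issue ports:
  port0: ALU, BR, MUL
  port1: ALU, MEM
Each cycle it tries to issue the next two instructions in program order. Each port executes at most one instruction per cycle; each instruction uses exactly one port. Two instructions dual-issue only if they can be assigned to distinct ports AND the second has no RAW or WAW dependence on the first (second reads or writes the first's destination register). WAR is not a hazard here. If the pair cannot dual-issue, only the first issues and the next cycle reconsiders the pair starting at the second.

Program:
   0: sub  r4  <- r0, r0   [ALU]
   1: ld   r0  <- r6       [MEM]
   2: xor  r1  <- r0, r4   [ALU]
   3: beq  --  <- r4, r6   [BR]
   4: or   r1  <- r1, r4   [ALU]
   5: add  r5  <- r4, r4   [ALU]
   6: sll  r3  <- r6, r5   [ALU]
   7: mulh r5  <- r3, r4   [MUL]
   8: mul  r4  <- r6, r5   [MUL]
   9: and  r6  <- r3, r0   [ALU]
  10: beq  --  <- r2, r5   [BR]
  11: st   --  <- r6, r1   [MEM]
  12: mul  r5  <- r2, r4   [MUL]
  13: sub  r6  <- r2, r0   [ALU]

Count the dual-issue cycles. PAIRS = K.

t=0 i0,i1:sub+ld ; 2-wide
t=1 i2,i3:xor+beq ; 2-wide
t=2 i4,i5:or+add ; 2-wide
t=3 i6:sll ; RAW r3
t=4 i7:mulh ; no-port MUL/MUL
t=5 i8,i9:mul+and ; 2-wide
t=6 i10,i11:beq+st ; 2-wide
t=7 i12,i13:mul+sub ; 2-wide

PAIRS = 6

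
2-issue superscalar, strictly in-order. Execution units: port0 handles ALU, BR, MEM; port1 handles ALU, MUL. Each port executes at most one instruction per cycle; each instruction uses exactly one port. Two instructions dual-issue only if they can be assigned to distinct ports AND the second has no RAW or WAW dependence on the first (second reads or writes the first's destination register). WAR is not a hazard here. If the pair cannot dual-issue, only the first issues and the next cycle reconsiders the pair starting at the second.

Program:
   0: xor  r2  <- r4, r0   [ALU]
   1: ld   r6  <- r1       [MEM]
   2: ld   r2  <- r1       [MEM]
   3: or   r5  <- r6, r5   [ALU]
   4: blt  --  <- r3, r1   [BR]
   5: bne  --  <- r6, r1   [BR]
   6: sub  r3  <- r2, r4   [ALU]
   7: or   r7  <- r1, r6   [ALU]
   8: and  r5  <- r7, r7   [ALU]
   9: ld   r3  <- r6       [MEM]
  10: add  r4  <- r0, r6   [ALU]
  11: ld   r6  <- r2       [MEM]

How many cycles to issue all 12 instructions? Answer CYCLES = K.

c0: i0+i1 xor.ALU+ld.MEM  pair
c1: i2+i3 ld.MEM+or.ALU  pair
c2: i4 blt.BR  no-port BR/BR
c3: i5+i6 bne.BR+sub.ALU  pair
c4: i7 or.ALU  RAW r7
c5: i8+i9 and.ALU+ld.MEM  pair
c6: i10+i11 add.ALU+ld.MEM  pair

CYCLES = 7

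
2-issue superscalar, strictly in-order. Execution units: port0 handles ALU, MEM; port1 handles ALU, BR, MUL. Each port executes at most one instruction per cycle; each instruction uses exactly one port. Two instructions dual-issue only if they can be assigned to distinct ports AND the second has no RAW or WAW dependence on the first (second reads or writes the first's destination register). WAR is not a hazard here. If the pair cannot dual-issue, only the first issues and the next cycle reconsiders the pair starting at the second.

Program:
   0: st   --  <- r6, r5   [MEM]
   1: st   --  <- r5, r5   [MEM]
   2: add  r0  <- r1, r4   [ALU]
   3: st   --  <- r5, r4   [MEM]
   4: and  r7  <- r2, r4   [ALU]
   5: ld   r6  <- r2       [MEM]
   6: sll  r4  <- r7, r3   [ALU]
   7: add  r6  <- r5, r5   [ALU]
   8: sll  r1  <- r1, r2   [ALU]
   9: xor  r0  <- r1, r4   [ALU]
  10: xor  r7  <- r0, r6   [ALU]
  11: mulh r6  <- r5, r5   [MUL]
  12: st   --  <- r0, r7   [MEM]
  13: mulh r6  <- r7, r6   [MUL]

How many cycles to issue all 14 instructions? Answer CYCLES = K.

CYCLES = 8

c0: i0 st  no-port MEM/MEM
c1: i1&i2 st add  pair
c2: i3&i4 st and  pair
c3: i5&i6 ld sll  pair
c4: i7&i8 add sll  pair
c5: i9 xor  RAW r0
c6: i10&i11 xor mulh  pair
c7: i12&i13 st mulh  pair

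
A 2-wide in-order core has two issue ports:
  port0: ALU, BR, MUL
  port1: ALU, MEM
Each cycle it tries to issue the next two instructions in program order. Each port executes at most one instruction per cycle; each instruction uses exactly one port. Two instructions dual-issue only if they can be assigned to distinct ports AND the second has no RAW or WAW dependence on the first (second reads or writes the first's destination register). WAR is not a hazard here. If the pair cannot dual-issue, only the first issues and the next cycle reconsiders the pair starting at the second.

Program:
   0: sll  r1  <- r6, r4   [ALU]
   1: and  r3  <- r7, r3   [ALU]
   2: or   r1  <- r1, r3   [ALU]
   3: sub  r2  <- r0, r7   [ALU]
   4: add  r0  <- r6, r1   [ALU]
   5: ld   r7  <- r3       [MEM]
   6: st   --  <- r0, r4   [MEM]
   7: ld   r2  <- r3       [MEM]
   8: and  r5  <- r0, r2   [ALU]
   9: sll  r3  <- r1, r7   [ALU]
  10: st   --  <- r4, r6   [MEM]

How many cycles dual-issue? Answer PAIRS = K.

#0 head=0: sll.ALU+and.ALU i0&i1 pair
#1 head=2: or.ALU+sub.ALU i2&i3 pair
#2 head=4: add.ALU+ld.MEM i4&i5 pair
#3 head=6: st.MEM i6 no-port MEM/MEM
#4 head=7: ld.MEM i7 RAW r2
#5 head=8: and.ALU+sll.ALU i8&i9 pair
#6 head=10: st.MEM i10 tail

PAIRS = 4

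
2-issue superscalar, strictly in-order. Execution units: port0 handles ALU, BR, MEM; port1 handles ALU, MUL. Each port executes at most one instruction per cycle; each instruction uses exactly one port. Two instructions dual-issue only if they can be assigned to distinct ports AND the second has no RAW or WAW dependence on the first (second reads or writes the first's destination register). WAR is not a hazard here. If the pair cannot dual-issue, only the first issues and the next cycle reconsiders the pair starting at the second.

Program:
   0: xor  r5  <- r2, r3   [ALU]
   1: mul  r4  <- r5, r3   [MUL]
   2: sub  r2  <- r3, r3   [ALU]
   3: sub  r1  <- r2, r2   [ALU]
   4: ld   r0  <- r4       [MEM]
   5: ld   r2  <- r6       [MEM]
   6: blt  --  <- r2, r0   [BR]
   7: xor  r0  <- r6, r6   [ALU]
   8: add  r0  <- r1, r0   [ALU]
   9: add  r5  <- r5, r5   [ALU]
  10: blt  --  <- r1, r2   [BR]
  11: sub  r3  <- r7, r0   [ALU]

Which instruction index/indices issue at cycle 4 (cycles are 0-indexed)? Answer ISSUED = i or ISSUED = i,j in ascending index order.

t=0 i0:xor.ALU ; RAW r5
t=1 i1/i2:mul.MUL+sub.ALU ; pair
t=2 i3/i4:sub.ALU+ld.MEM ; pair
t=3 i5:ld.MEM ; no-port MEM/BR
t=4 i6/i7:blt.BR+xor.ALU ; pair
t=5 i8/i9:add.ALU+add.ALU ; pair
t=6 i10/i11:blt.BR+sub.ALU ; pair

ISSUED = 6,7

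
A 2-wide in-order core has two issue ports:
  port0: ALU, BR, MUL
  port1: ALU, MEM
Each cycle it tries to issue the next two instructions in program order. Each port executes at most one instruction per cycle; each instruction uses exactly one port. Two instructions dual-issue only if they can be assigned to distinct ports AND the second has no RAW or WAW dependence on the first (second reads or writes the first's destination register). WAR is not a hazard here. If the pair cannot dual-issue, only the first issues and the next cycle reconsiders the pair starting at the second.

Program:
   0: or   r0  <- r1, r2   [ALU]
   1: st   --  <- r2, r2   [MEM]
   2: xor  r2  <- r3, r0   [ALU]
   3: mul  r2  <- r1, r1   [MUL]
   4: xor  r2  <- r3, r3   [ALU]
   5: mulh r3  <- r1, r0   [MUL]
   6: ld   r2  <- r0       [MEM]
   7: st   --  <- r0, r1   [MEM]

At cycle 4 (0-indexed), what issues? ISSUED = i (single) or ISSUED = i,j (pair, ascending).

ISSUED = 6

t=0 i0+i1:or/st ; dual
t=1 i2:xor ; WAW r2
t=2 i3:mul ; WAW r2
t=3 i4+i5:xor/mulh ; dual
t=4 i6:ld ; no-port MEM/MEM
t=5 i7:st ; tail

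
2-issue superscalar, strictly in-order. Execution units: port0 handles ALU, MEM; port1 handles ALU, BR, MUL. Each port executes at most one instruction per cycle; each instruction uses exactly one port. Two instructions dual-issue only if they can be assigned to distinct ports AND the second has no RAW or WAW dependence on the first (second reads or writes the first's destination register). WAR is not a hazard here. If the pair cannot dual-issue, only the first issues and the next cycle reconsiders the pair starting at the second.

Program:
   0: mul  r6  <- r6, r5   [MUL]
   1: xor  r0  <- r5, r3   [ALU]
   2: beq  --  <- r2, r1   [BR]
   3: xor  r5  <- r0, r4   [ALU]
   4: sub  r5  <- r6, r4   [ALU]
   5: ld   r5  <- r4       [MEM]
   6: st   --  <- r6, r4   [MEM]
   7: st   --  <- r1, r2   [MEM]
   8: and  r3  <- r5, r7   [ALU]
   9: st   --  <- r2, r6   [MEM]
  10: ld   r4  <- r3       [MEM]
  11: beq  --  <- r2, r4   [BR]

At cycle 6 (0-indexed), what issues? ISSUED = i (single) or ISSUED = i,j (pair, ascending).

ISSUED = 9

#0 head=0: mul.MUL+xor.ALU i0,i1 pair
#1 head=2: beq.BR+xor.ALU i2,i3 pair
#2 head=4: sub.ALU i4 WAW r5
#3 head=5: ld.MEM i5 no-port MEM/MEM
#4 head=6: st.MEM i6 no-port MEM/MEM
#5 head=7: st.MEM+and.ALU i7,i8 pair
#6 head=9: st.MEM i9 no-port MEM/MEM
#7 head=10: ld.MEM i10 RAW r4
#8 head=11: beq.BR i11 tail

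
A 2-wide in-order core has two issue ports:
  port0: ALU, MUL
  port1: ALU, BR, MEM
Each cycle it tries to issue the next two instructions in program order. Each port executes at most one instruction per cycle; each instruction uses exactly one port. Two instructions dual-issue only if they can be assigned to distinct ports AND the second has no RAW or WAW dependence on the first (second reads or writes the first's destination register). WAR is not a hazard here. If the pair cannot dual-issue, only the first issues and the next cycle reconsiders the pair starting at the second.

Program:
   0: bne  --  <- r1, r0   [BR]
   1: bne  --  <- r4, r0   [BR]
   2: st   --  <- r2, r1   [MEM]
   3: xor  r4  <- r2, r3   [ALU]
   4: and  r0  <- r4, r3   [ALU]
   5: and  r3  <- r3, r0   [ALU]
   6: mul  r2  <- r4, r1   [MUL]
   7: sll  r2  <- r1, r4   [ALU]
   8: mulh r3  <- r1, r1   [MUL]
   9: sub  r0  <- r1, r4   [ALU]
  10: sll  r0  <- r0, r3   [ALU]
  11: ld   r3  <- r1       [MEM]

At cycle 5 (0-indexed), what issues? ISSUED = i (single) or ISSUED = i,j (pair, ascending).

ISSUED = 7,8

[0] i0  bne.BR  -- no-port BR/BR
[1] i1  bne.BR  -- no-port BR/MEM
[2] i2&i3  st.MEM xor.ALU  -- 2-wide
[3] i4  and.ALU  -- RAW r0
[4] i5&i6  and.ALU mul.MUL  -- 2-wide
[5] i7&i8  sll.ALU mulh.MUL  -- 2-wide
[6] i9  sub.ALU  -- RAW+WAW r0
[7] i10&i11  sll.ALU ld.MEM  -- 2-wide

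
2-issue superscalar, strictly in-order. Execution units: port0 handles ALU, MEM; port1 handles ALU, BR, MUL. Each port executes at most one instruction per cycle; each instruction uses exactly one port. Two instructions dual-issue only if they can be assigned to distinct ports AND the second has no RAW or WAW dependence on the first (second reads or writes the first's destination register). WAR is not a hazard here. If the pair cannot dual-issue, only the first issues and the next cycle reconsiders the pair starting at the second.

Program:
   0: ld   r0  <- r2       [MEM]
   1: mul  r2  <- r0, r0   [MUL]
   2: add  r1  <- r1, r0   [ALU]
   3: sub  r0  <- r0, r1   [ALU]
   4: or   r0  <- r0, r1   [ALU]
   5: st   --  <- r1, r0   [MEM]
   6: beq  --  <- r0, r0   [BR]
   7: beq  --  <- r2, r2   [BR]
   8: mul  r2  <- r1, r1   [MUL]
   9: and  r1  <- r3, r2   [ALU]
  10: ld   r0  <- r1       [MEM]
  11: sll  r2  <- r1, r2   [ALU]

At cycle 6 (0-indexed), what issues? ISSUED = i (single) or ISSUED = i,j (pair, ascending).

ISSUED = 8

  cy0 -> i0 (ld) RAW r0
  cy1 -> i1,i2 (mul add) pair
  cy2 -> i3 (sub) RAW+WAW r0
  cy3 -> i4 (or) RAW r0
  cy4 -> i5,i6 (st beq) pair
  cy5 -> i7 (beq) no-port BR/MUL
  cy6 -> i8 (mul) RAW r2
  cy7 -> i9 (and) RAW r1
  cy8 -> i10,i11 (ld sll) pair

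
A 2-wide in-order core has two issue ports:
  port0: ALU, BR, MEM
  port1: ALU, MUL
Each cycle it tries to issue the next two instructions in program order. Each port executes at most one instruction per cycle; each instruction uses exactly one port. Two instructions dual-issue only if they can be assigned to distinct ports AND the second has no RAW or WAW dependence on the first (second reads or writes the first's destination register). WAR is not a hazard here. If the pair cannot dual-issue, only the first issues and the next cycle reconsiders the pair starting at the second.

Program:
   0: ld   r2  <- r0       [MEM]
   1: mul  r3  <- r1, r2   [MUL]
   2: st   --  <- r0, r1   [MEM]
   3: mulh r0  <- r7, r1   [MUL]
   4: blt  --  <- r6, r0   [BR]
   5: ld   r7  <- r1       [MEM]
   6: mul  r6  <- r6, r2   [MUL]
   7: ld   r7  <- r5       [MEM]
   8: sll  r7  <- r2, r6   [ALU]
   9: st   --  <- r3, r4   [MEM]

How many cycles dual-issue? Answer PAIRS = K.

PAIRS = 3

#0 head=0: ld i0 RAW r2
#1 head=1: mul;st i1&i2 pair
#2 head=3: mulh i3 RAW r0
#3 head=4: blt i4 no-port BR/MEM
#4 head=5: ld;mul i5&i6 pair
#5 head=7: ld i7 WAW r7
#6 head=8: sll;st i8&i9 pair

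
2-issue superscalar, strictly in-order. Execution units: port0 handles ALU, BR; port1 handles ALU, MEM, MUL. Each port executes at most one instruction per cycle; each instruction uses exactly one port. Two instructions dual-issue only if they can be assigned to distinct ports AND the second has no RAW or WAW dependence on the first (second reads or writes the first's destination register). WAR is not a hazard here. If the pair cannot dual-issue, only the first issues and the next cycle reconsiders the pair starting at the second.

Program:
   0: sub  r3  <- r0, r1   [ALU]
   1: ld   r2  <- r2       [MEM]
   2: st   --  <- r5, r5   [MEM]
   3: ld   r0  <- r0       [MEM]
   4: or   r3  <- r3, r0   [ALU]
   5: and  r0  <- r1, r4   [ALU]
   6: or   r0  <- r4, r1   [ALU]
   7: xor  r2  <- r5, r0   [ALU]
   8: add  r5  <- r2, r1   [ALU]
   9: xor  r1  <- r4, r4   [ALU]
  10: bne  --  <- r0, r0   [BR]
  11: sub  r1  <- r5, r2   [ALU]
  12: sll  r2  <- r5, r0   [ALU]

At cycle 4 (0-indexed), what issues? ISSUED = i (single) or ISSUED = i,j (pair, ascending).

#0 head=0: sub.ALU/ld.MEM i0,i1 dual
#1 head=2: st.MEM i2 no-port MEM/MEM
#2 head=3: ld.MEM i3 RAW r0
#3 head=4: or.ALU/and.ALU i4,i5 dual
#4 head=6: or.ALU i6 RAW r0
#5 head=7: xor.ALU i7 RAW r2
#6 head=8: add.ALU/xor.ALU i8,i9 dual
#7 head=10: bne.BR/sub.ALU i10,i11 dual
#8 head=12: sll.ALU i12 tail

ISSUED = 6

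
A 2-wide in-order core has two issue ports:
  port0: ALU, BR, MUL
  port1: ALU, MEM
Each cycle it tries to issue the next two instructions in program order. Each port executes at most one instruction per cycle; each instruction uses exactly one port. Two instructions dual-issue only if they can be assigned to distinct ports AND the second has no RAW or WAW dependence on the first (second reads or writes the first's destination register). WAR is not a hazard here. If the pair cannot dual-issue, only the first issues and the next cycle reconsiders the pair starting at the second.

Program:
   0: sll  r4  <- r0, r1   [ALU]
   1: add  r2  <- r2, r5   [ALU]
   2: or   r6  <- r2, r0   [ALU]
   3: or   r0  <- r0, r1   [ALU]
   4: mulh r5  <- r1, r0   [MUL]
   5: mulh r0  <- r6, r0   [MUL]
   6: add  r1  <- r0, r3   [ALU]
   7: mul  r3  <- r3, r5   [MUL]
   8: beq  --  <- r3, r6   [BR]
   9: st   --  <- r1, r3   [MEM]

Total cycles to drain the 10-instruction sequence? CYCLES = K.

CYCLES = 6

  cy0 -> i0+i1 (sll+add) pair
  cy1 -> i2+i3 (or+or) pair
  cy2 -> i4 (mulh) no-port MUL/MUL
  cy3 -> i5 (mulh) RAW r0
  cy4 -> i6+i7 (add+mul) pair
  cy5 -> i8+i9 (beq+st) pair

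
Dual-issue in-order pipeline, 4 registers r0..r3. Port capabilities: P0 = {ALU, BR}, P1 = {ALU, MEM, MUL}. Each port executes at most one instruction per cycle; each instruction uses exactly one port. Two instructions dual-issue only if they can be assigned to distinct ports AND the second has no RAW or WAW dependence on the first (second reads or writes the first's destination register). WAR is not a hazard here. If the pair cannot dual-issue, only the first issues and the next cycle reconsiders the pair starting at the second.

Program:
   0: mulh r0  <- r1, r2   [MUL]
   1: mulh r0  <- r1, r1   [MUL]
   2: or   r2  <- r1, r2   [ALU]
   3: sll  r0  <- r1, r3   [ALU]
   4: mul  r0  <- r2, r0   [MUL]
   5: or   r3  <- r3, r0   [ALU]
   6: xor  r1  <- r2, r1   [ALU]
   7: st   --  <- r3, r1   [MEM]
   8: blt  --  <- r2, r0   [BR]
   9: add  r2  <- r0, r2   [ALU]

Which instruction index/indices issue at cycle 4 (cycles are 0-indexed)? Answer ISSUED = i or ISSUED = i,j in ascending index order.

ISSUED = 5,6

#0 head=0: mulh i0 no-port MUL/MUL
#1 head=1: mulh+or i1&i2 2-wide
#2 head=3: sll i3 RAW+WAW r0
#3 head=4: mul i4 RAW r0
#4 head=5: or+xor i5&i6 2-wide
#5 head=7: st+blt i7&i8 2-wide
#6 head=9: add i9 tail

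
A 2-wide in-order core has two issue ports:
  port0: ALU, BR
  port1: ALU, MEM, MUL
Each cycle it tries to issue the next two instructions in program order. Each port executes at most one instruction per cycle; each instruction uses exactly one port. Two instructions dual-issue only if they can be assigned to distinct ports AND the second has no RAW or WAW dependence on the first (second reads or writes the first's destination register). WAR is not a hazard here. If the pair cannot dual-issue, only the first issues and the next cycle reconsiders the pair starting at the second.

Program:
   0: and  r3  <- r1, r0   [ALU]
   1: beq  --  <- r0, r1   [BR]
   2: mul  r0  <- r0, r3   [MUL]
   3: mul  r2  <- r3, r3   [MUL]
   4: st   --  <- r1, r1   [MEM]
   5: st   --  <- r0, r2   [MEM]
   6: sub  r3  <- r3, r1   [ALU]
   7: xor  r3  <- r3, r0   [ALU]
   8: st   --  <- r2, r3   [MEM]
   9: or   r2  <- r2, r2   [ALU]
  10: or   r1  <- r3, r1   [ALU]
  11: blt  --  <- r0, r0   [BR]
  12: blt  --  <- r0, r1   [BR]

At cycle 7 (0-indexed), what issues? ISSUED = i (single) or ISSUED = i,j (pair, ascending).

ISSUED = 10,11

[0] i0,i1  and;beq  -- dual
[1] i2  mul  -- no-port MUL/MUL
[2] i3  mul  -- no-port MUL/MEM
[3] i4  st  -- no-port MEM/MEM
[4] i5,i6  st;sub  -- dual
[5] i7  xor  -- RAW r3
[6] i8,i9  st;or  -- dual
[7] i10,i11  or;blt  -- dual
[8] i12  blt  -- tail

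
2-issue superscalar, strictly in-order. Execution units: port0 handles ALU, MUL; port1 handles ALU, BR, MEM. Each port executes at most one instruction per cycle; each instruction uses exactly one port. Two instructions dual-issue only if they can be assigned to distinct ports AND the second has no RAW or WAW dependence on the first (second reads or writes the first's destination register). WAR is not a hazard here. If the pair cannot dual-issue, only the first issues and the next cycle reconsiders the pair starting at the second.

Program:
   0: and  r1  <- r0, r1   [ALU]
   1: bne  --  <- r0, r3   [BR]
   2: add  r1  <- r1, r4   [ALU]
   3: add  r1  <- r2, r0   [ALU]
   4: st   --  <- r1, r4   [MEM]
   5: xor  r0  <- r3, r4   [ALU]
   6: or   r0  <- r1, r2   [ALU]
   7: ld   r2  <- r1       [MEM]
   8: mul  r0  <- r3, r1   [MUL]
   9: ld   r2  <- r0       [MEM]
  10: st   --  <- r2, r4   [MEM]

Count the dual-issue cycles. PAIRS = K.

#0 head=0: and.ALU+bne.BR i0+i1 dual
#1 head=2: add.ALU i2 WAW r1
#2 head=3: add.ALU i3 RAW r1
#3 head=4: st.MEM+xor.ALU i4+i5 dual
#4 head=6: or.ALU+ld.MEM i6+i7 dual
#5 head=8: mul.MUL i8 RAW r0
#6 head=9: ld.MEM i9 no-port MEM/MEM
#7 head=10: st.MEM i10 tail

PAIRS = 3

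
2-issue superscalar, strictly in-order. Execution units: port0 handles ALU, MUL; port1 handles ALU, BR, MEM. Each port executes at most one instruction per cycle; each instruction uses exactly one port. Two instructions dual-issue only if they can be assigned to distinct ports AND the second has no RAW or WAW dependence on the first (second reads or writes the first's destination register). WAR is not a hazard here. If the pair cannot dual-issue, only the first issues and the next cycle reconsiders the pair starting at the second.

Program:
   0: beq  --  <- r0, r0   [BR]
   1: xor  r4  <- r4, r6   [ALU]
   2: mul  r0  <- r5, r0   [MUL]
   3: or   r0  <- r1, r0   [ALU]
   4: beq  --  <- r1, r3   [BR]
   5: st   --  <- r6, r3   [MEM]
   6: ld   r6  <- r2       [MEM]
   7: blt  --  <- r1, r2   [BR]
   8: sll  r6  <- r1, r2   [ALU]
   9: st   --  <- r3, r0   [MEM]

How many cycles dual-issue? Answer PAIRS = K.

PAIRS = 3

c0: i0&i1 beq.BR/xor.ALU  dual
c1: i2 mul.MUL  RAW+WAW r0
c2: i3&i4 or.ALU/beq.BR  dual
c3: i5 st.MEM  no-port MEM/MEM
c4: i6 ld.MEM  no-port MEM/BR
c5: i7&i8 blt.BR/sll.ALU  dual
c6: i9 st.MEM  tail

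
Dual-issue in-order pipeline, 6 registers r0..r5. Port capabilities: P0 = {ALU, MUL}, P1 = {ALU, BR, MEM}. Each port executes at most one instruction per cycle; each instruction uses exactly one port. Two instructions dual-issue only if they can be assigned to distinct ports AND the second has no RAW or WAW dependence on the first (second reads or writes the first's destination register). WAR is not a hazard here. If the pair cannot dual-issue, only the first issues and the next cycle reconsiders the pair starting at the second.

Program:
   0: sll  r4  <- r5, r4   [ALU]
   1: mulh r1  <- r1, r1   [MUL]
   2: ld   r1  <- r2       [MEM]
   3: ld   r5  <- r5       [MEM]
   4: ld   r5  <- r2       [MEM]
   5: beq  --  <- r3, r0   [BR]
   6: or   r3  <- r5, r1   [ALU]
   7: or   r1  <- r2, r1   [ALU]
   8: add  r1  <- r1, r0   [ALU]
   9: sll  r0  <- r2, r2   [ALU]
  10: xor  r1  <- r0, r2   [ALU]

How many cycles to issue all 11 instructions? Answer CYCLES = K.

CYCLES = 8

#0 head=0: sll.ALU+mulh.MUL i0&i1 pair
#1 head=2: ld.MEM i2 no-port MEM/MEM
#2 head=3: ld.MEM i3 no-port MEM/MEM
#3 head=4: ld.MEM i4 no-port MEM/BR
#4 head=5: beq.BR+or.ALU i5&i6 pair
#5 head=7: or.ALU i7 RAW+WAW r1
#6 head=8: add.ALU+sll.ALU i8&i9 pair
#7 head=10: xor.ALU i10 tail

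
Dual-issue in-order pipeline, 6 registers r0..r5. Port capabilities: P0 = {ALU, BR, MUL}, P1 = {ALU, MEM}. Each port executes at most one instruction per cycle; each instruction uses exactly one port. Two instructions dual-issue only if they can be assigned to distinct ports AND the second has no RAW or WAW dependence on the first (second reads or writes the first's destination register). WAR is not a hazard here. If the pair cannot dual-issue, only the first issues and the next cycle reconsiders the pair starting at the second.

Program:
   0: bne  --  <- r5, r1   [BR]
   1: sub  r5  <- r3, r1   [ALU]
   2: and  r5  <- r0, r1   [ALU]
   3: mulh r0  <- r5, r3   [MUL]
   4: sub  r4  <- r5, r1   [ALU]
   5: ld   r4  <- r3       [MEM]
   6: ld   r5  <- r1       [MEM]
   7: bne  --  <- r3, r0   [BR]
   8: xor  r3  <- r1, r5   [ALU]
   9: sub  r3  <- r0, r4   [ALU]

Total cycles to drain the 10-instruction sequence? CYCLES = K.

  cy0 -> i0+i1 (bne sub) pair
  cy1 -> i2 (and) RAW r5
  cy2 -> i3+i4 (mulh sub) pair
  cy3 -> i5 (ld) no-port MEM/MEM
  cy4 -> i6+i7 (ld bne) pair
  cy5 -> i8 (xor) WAW r3
  cy6 -> i9 (sub) tail

CYCLES = 7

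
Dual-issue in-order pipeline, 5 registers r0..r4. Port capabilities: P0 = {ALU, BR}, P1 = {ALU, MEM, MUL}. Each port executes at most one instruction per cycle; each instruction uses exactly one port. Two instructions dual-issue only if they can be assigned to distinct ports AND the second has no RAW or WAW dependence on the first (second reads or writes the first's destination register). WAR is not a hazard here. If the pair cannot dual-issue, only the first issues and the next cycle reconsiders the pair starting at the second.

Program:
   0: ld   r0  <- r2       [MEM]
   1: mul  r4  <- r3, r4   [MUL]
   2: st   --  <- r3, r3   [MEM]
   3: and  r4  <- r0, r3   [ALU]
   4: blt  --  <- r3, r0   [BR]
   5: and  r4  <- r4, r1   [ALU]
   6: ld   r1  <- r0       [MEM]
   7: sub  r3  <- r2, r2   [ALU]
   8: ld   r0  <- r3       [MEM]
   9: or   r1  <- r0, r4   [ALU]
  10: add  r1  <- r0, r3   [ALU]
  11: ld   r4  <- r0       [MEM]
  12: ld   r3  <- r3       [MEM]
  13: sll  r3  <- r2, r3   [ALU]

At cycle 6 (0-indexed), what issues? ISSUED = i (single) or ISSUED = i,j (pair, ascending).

ISSUED = 9

#0 head=0: ld.MEM i0 no-port MEM/MUL
#1 head=1: mul.MUL i1 no-port MUL/MEM
#2 head=2: st.MEM and.ALU i2,i3 2-wide
#3 head=4: blt.BR and.ALU i4,i5 2-wide
#4 head=6: ld.MEM sub.ALU i6,i7 2-wide
#5 head=8: ld.MEM i8 RAW r0
#6 head=9: or.ALU i9 WAW r1
#7 head=10: add.ALU ld.MEM i10,i11 2-wide
#8 head=12: ld.MEM i12 RAW+WAW r3
#9 head=13: sll.ALU i13 tail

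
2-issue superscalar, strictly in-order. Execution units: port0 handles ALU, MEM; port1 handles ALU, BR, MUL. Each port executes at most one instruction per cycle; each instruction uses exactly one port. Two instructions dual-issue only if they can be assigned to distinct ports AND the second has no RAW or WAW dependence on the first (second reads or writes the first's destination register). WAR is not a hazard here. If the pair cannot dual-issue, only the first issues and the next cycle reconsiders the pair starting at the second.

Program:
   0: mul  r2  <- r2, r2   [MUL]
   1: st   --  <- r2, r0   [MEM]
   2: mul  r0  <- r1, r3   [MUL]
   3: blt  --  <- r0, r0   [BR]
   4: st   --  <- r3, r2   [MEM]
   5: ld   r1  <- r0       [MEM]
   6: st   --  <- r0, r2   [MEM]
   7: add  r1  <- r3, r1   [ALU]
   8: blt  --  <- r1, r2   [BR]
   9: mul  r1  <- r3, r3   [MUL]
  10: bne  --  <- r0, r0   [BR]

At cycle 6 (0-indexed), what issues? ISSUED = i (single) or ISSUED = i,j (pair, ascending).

  cy0 -> i0 (mul) RAW r2
  cy1 -> i1,i2 (st mul) 2-wide
  cy2 -> i3,i4 (blt st) 2-wide
  cy3 -> i5 (ld) no-port MEM/MEM
  cy4 -> i6,i7 (st add) 2-wide
  cy5 -> i8 (blt) no-port BR/MUL
  cy6 -> i9 (mul) no-port MUL/BR
  cy7 -> i10 (bne) tail

ISSUED = 9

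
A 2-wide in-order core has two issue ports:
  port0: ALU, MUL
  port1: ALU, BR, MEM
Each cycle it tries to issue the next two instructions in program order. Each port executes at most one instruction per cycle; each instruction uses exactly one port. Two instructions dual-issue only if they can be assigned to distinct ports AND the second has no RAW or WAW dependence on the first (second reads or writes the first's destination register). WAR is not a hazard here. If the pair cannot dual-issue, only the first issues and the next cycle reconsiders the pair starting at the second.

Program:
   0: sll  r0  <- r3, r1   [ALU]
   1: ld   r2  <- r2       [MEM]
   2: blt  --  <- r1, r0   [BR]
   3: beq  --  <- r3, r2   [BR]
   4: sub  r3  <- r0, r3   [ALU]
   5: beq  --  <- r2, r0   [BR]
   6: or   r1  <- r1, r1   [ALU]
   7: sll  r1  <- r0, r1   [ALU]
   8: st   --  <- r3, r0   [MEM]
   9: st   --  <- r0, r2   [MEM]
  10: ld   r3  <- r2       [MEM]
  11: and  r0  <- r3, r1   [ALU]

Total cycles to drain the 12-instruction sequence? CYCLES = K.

CYCLES = 8

  cy0 -> i0/i1 (sll/ld) pair
  cy1 -> i2 (blt) no-port BR/BR
  cy2 -> i3/i4 (beq/sub) pair
  cy3 -> i5/i6 (beq/or) pair
  cy4 -> i7/i8 (sll/st) pair
  cy5 -> i9 (st) no-port MEM/MEM
  cy6 -> i10 (ld) RAW r3
  cy7 -> i11 (and) tail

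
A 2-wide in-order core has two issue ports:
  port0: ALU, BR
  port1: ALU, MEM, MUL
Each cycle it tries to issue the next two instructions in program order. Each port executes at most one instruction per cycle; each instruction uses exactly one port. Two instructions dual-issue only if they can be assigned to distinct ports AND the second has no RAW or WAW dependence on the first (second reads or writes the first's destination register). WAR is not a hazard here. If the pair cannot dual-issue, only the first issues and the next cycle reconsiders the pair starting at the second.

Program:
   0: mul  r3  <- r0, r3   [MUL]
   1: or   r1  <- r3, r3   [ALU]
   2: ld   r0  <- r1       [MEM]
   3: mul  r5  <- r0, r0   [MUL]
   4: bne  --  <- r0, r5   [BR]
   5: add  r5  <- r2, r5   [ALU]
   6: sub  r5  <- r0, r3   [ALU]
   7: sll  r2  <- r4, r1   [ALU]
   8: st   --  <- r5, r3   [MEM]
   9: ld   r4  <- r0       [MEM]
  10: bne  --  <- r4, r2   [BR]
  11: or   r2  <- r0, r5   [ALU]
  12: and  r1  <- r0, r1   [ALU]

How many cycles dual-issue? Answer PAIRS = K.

PAIRS = 3

c0: i0 mul.MUL  RAW r3
c1: i1 or.ALU  RAW r1
c2: i2 ld.MEM  no-port MEM/MUL
c3: i3 mul.MUL  RAW r5
c4: i4+i5 bne.BR+add.ALU  dual
c5: i6+i7 sub.ALU+sll.ALU  dual
c6: i8 st.MEM  no-port MEM/MEM
c7: i9 ld.MEM  RAW r4
c8: i10+i11 bne.BR+or.ALU  dual
c9: i12 and.ALU  tail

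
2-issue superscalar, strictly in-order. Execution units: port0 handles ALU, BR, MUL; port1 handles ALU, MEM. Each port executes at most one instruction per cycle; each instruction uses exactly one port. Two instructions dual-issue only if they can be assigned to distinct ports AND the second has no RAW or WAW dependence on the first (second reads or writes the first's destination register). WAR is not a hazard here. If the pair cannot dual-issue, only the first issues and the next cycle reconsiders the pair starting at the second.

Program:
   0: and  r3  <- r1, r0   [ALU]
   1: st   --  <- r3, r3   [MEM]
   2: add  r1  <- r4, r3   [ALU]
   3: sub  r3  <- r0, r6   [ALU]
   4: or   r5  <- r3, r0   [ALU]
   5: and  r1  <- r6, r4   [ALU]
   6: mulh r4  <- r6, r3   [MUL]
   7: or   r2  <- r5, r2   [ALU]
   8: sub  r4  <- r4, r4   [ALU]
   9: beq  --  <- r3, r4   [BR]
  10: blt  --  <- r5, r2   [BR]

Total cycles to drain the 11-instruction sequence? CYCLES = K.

[0] i0  and  -- RAW r3
[1] i1/i2  st+add  -- 2-wide
[2] i3  sub  -- RAW r3
[3] i4/i5  or+and  -- 2-wide
[4] i6/i7  mulh+or  -- 2-wide
[5] i8  sub  -- RAW r4
[6] i9  beq  -- no-port BR/BR
[7] i10  blt  -- tail

CYCLES = 8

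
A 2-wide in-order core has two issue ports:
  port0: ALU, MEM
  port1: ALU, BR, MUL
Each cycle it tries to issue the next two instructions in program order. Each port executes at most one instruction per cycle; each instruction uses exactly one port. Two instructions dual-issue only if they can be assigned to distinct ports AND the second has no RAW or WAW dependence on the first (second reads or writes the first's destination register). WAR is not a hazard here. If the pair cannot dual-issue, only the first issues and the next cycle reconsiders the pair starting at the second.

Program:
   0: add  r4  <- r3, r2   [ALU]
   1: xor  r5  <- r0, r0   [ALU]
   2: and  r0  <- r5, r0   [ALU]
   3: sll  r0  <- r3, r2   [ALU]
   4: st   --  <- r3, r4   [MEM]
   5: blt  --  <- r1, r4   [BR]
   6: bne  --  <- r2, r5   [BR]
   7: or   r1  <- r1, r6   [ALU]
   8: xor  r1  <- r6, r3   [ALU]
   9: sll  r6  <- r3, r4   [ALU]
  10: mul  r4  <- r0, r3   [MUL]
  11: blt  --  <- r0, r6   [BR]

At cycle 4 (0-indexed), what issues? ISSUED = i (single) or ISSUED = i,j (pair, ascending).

#0 head=0: add.ALU+xor.ALU i0,i1 pair
#1 head=2: and.ALU i2 WAW r0
#2 head=3: sll.ALU+st.MEM i3,i4 pair
#3 head=5: blt.BR i5 no-port BR/BR
#4 head=6: bne.BR+or.ALU i6,i7 pair
#5 head=8: xor.ALU+sll.ALU i8,i9 pair
#6 head=10: mul.MUL i10 no-port MUL/BR
#7 head=11: blt.BR i11 tail

ISSUED = 6,7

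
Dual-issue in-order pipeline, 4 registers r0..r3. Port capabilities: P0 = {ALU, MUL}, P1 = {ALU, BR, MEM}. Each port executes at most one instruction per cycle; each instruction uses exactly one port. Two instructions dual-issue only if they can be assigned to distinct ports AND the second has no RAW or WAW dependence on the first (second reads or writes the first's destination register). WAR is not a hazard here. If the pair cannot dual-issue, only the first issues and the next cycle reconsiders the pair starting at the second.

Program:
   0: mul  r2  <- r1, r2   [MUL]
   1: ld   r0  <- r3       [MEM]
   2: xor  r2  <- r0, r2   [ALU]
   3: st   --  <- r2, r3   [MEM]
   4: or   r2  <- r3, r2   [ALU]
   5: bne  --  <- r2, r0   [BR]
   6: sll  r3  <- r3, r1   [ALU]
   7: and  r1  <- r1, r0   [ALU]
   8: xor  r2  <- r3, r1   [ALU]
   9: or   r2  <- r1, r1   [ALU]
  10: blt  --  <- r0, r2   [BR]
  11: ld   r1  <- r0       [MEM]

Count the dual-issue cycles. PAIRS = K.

[0] i0,i1  mul+ld  -- dual
[1] i2  xor  -- RAW r2
[2] i3,i4  st+or  -- dual
[3] i5,i6  bne+sll  -- dual
[4] i7  and  -- RAW r1
[5] i8  xor  -- WAW r2
[6] i9  or  -- RAW r2
[7] i10  blt  -- no-port BR/MEM
[8] i11  ld  -- tail

PAIRS = 3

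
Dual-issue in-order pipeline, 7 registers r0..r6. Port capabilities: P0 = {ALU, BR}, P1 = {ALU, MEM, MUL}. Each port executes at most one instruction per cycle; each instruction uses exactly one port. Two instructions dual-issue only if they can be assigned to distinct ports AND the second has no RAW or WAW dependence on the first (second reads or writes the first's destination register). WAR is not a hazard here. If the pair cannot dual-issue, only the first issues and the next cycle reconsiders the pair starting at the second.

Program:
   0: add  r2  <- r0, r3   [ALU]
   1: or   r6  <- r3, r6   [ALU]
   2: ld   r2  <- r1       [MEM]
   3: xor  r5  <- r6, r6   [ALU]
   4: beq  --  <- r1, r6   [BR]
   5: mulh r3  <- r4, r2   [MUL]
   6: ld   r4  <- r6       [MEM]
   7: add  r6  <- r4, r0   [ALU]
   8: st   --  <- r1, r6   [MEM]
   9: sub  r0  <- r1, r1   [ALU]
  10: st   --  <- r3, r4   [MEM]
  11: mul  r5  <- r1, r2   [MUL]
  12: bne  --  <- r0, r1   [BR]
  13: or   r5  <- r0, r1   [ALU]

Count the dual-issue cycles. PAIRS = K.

t=0 i0,i1:add.ALU or.ALU ; pair
t=1 i2,i3:ld.MEM xor.ALU ; pair
t=2 i4,i5:beq.BR mulh.MUL ; pair
t=3 i6:ld.MEM ; RAW r4
t=4 i7:add.ALU ; RAW r6
t=5 i8,i9:st.MEM sub.ALU ; pair
t=6 i10:st.MEM ; no-port MEM/MUL
t=7 i11,i12:mul.MUL bne.BR ; pair
t=8 i13:or.ALU ; tail

PAIRS = 5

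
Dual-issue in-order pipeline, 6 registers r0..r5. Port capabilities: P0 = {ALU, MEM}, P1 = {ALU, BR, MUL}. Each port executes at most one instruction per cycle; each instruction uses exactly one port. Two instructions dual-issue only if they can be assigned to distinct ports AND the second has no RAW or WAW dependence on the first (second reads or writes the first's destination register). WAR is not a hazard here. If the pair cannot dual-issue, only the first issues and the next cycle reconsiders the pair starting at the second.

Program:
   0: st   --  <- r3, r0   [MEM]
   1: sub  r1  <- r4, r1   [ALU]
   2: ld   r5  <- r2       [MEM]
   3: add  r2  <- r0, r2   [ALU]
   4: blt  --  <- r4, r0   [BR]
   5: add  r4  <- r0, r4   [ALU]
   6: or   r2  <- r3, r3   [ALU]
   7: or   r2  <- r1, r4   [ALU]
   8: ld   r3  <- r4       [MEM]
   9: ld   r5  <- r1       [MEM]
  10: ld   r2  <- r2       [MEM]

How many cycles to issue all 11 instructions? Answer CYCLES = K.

#0 head=0: st sub i0&i1 2-wide
#1 head=2: ld add i2&i3 2-wide
#2 head=4: blt add i4&i5 2-wide
#3 head=6: or i6 WAW r2
#4 head=7: or ld i7&i8 2-wide
#5 head=9: ld i9 no-port MEM/MEM
#6 head=10: ld i10 tail

CYCLES = 7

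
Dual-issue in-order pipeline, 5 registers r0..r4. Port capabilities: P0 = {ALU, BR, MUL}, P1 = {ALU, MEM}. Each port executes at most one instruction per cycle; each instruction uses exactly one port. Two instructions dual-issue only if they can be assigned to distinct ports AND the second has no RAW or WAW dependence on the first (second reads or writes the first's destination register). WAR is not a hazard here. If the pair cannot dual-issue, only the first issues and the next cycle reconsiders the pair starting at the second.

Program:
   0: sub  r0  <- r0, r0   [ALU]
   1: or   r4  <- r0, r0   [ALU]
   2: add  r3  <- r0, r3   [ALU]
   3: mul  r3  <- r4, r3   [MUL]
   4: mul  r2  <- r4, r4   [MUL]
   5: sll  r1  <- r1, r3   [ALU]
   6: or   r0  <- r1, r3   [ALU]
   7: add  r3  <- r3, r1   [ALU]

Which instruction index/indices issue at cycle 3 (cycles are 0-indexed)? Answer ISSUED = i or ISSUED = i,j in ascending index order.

ISSUED = 4,5

t=0 i0:sub.ALU ; RAW r0
t=1 i1,i2:or.ALU add.ALU ; dual
t=2 i3:mul.MUL ; no-port MUL/MUL
t=3 i4,i5:mul.MUL sll.ALU ; dual
t=4 i6,i7:or.ALU add.ALU ; dual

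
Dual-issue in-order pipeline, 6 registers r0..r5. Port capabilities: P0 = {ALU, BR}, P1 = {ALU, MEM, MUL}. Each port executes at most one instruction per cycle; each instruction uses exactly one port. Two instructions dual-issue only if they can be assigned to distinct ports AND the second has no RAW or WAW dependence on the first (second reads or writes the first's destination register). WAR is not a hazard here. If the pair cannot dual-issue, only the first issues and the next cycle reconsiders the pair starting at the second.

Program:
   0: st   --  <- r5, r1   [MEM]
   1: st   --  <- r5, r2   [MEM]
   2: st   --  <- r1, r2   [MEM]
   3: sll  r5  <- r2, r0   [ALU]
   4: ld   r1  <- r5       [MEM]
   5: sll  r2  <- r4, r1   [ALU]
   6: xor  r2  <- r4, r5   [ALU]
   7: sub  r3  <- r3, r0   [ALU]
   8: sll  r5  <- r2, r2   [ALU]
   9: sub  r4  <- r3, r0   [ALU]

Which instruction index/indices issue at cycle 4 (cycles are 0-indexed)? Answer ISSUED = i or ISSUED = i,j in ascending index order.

[0] i0  st.MEM  -- no-port MEM/MEM
[1] i1  st.MEM  -- no-port MEM/MEM
[2] i2,i3  st.MEM/sll.ALU  -- 2-wide
[3] i4  ld.MEM  -- RAW r1
[4] i5  sll.ALU  -- WAW r2
[5] i6,i7  xor.ALU/sub.ALU  -- 2-wide
[6] i8,i9  sll.ALU/sub.ALU  -- 2-wide

ISSUED = 5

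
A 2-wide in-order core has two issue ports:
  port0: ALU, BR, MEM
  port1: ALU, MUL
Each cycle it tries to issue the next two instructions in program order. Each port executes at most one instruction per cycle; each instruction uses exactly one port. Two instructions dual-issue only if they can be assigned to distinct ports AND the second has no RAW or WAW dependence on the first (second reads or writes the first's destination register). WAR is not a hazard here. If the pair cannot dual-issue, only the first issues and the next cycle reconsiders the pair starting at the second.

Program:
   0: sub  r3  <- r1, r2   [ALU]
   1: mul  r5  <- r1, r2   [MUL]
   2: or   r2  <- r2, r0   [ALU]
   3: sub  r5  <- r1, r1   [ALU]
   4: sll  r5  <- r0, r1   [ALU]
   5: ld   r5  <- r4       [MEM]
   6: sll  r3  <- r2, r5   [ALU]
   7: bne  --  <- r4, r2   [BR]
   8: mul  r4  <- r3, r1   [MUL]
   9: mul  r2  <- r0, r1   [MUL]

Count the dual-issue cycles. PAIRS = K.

PAIRS = 3

#0 head=0: sub.ALU;mul.MUL i0&i1 2-wide
#1 head=2: or.ALU;sub.ALU i2&i3 2-wide
#2 head=4: sll.ALU i4 WAW r5
#3 head=5: ld.MEM i5 RAW r5
#4 head=6: sll.ALU;bne.BR i6&i7 2-wide
#5 head=8: mul.MUL i8 no-port MUL/MUL
#6 head=9: mul.MUL i9 tail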